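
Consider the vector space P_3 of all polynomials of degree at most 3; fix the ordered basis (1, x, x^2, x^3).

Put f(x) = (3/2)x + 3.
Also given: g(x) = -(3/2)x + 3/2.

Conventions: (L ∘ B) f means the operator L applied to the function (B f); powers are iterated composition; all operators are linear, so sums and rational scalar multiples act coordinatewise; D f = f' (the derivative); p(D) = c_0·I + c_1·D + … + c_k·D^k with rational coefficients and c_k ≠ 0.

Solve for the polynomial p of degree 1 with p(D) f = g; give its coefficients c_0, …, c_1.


D^0 f = (3/2)x + 3
D^1 f = 3/2
matching coefficients of g against c_0 f + c_1 Df + … from the top degree down determines the c_i
solution: c_0 = -1, c_1 = 3

p(D) = -I + 3·D, i.e. c_0 = -1, c_1 = 3


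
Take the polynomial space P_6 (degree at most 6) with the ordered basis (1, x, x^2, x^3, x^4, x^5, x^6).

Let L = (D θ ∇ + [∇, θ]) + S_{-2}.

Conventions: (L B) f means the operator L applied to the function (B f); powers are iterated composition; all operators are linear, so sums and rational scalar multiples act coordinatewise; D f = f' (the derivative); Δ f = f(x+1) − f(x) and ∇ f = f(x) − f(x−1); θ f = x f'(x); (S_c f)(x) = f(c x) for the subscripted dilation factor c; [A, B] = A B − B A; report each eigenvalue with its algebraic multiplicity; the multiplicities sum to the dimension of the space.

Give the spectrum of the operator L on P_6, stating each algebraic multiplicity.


image of 1: 1
image of x: -2x + 1
image of x^2: 4x^2 + 2x
image of x^3: -8x^3 + 3x^2 + 6x
image of x^4: 16x^4 + 4x^3 + 24x^2 - 12x
image of x^5: -32x^5 + 5x^4 + 60x^3 - 60x^2 + 20x
image of x^6: 64x^6 + 6x^5 + 120x^4 - 180x^3 + 120x^2 - 30x
the matrix is upper triangular; its diagonal is (1, -2, 4, -8, 16, -32, 64)
for a triangular matrix the eigenvalues are the diagonal entries, with algebraic multiplicity their repetition count

λ = -32 (multiplicity 1), λ = -8 (multiplicity 1), λ = -2 (multiplicity 1), λ = 1 (multiplicity 1), λ = 4 (multiplicity 1), λ = 16 (multiplicity 1), λ = 64 (multiplicity 1)


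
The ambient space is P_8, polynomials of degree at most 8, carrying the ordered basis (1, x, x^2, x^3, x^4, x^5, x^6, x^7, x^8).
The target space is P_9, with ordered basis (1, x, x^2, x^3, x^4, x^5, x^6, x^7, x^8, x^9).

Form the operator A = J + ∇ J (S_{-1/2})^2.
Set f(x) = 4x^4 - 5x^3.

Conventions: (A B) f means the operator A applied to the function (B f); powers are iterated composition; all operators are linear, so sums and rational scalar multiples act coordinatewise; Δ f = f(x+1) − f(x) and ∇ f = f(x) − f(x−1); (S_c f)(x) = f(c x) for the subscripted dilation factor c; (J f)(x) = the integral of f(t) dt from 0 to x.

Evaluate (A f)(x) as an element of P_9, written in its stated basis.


g(x) = (4/5)x^5 - (79/64)x^4 - (7/64)x^3 + (19/128)x^2 - (3/32)x + 29/1280

J f = (4/5)x^5 - (5/4)x^4
S_{-1/2} f = (1/4)x^4 + (5/8)x^3
S_{-1/2} S_{-1/2} f = (1/64)x^4 - (5/64)x^3
J (S_{-1/2})^2 f = (1/320)x^5 - (5/256)x^4
∇ J (S_{-1/2})^2 f = (1/64)x^4 - (7/64)x^3 + (19/128)x^2 - (3/32)x + 29/1280
(J + ∇ J (S_{-1/2})^2) f = (4/5)x^5 - (79/64)x^4 - (7/64)x^3 + (19/128)x^2 - (3/32)x + 29/1280


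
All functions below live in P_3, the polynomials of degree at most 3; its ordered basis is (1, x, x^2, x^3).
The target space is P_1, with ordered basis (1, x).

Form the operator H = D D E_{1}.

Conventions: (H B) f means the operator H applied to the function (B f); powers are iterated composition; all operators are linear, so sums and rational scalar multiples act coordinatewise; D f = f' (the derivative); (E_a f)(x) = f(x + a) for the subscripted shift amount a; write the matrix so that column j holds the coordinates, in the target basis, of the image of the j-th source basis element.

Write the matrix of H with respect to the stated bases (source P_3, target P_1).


the matrix is [[0, 0, 2, 6]; [0, 0, 0, 6]] (rows listed top to bottom)

image of 1: 0
image of x: 0
image of x^2: 2
image of x^3: 6x + 6
each image's coordinates form column j of the matrix


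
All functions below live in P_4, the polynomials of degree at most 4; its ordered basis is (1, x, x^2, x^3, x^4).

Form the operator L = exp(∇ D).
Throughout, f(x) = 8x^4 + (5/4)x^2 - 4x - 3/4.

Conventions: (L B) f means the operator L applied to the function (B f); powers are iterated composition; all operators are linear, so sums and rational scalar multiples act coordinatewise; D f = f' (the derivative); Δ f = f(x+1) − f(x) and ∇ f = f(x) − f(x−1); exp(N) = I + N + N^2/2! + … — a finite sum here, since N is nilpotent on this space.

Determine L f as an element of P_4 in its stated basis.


order-1 term: 96x^2 - 96x + 69/2
order-2 term: 96
the series for exp(∇ D) f terminates at order 2
exp(∇ D) f = 8x^4 + (389/4)x^2 - 100x + 519/4

the result is g(x) = 8x^4 + (389/4)x^2 - 100x + 519/4


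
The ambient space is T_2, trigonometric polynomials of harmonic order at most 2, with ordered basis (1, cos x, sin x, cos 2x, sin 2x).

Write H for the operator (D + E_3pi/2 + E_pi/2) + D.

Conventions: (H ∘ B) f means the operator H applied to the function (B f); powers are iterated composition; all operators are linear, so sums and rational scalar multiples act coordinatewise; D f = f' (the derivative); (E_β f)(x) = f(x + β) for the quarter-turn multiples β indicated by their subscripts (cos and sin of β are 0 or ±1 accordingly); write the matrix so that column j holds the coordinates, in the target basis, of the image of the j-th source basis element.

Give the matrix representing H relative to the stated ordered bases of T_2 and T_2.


image of 1: 2
image of cos x: -2sin x
image of sin x: 2cos x
image of cos 2x: -2cos 2x - 4sin 2x
image of sin 2x: 4cos 2x - 2sin 2x
each image's coordinates form column j of the matrix

the matrix is [[2, 0, 0, 0, 0]; [0, 0, 2, 0, 0]; [0, -2, 0, 0, 0]; [0, 0, 0, -2, 4]; [0, 0, 0, -4, -2]] (rows listed top to bottom)


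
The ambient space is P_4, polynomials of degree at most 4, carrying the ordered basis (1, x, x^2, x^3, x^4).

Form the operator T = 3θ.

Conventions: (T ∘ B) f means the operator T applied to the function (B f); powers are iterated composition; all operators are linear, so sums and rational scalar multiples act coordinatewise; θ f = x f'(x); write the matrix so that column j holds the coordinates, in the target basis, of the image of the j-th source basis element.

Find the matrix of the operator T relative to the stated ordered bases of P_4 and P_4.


the matrix is [[0, 0, 0, 0, 0]; [0, 3, 0, 0, 0]; [0, 0, 6, 0, 0]; [0, 0, 0, 9, 0]; [0, 0, 0, 0, 12]] (rows listed top to bottom)

image of 1: 0
image of x: 3x
image of x^2: 6x^2
image of x^3: 9x^3
image of x^4: 12x^4
each image's coordinates form column j of the matrix


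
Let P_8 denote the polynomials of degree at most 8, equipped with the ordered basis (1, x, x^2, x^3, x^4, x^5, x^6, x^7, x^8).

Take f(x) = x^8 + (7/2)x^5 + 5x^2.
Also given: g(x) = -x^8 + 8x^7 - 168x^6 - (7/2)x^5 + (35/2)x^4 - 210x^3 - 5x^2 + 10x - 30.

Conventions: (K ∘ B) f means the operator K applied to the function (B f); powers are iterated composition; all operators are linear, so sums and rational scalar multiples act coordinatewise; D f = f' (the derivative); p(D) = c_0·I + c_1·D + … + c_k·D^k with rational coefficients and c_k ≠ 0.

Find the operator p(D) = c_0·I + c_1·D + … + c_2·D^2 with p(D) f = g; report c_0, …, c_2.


D^0 f = x^8 + (7/2)x^5 + 5x^2
D^1 f = 8x^7 + (35/2)x^4 + 10x
D^2 f = 56x^6 + 70x^3 + 10
matching coefficients of g against c_0 f + c_1 Df + … from the top degree down determines the c_i
solution: c_0 = -1, c_1 = 1, c_2 = -3

c_0 = -1, c_1 = 1, c_2 = -3


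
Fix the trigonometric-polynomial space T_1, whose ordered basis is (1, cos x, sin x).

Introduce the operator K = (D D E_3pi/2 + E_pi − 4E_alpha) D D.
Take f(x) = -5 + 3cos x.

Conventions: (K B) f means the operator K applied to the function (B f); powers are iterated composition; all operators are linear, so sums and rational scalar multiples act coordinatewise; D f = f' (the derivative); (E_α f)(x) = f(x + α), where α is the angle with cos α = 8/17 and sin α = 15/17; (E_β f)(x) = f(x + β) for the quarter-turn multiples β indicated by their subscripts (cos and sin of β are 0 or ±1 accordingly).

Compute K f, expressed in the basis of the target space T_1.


D f = -3sin x
D D f = -3cos x
E_3pi/2 (D D) f = -3sin x
D E_3pi/2 (D D) f = -3cos x
D D E_3pi/2 (D D) f = 3sin x
E_pi (D D) f = 3cos x
E_alpha (D D) f = -(24/17)cos x + (45/17)sin x
(-4E_alpha) (D D) f = (96/17)cos x - (180/17)sin x
(D D E_3pi/2 + E_pi − 4E_alpha) (D D) f = (147/17)cos x - (129/17)sin x

the result is g(x) = (147/17)cos x - (129/17)sin x


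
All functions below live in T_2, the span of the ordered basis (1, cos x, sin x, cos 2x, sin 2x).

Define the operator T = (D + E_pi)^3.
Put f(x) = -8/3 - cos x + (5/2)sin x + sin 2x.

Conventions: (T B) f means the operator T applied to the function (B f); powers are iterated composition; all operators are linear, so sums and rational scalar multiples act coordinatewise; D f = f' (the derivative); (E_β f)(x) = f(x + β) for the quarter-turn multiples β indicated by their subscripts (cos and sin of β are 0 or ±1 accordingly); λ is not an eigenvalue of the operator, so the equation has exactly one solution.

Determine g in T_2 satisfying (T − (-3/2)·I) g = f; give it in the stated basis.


write g with unknown coordinates in the stated basis and equate coefficients in (T − (-3/2)·I) g = f
solving from the highest basis element down gives g = -16/15 - (34/65)cos x + (27/65)sin x + (8/377)cos 2x - (38/377)sin 2x
check: T g = -16/15 - (14/65)cos x + (122/65)sin x - (12/377)cos 2x + (434/377)sin 2x
so T g − (-3/2)·g = -8/3 - cos x + (5/2)sin x + sin 2x = f ✓

g(x) = -16/15 - (34/65)cos x + (27/65)sin x + (8/377)cos 2x - (38/377)sin 2x


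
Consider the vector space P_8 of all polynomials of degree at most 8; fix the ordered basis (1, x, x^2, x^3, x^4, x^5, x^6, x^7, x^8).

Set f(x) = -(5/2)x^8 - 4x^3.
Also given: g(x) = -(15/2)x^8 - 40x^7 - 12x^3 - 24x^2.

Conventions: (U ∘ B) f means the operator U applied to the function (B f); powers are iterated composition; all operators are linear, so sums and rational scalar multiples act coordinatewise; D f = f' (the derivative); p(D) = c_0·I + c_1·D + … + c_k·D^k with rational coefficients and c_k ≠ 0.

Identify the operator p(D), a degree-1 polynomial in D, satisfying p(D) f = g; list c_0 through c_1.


p(D) = 3·I + 2·D, i.e. c_0 = 3, c_1 = 2

D^0 f = -(5/2)x^8 - 4x^3
D^1 f = -20x^7 - 12x^2
matching coefficients of g against c_0 f + c_1 Df + … from the top degree down determines the c_i
solution: c_0 = 3, c_1 = 2


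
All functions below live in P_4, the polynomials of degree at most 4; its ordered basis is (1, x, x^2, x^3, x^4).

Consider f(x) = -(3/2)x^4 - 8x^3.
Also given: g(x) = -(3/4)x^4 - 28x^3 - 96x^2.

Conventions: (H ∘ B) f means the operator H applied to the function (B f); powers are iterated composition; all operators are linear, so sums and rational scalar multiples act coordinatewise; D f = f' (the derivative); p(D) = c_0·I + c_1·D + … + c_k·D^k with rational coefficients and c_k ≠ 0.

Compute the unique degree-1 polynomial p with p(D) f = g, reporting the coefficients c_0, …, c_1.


D^0 f = -(3/2)x^4 - 8x^3
D^1 f = -6x^3 - 24x^2
matching coefficients of g against c_0 f + c_1 Df + … from the top degree down determines the c_i
solution: c_0 = 1/2, c_1 = 4

p(D) = (1/2)·I + 4·D, i.e. c_0 = 1/2, c_1 = 4


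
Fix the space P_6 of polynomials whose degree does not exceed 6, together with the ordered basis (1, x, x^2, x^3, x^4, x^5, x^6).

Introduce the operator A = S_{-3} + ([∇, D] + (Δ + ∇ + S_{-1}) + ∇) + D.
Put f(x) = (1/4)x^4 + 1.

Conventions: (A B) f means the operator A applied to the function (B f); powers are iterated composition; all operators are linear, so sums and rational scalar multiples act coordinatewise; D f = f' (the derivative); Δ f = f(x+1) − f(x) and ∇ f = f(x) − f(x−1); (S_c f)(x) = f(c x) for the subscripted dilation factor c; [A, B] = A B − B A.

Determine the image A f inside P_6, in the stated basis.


g(x) = (41/2)x^4 + 4x^3 - (3/2)x^2 + 3x + 7/4

S_{-3} f = (81/4)x^4 + 1
D f = x^3
∇ D f = 3x^2 - 3x + 1
∇ f = x^3 - (3/2)x^2 + x - 1/4
D ∇ f = 3x^2 - 3x + 1
[∇, D] f = 0
Δ f = x^3 + (3/2)x^2 + x + 1/4
∇ f = x^3 - (3/2)x^2 + x - 1/4
S_{-1} f = (1/4)x^4 + 1
(Δ + ∇ + S_{-1}) f = (1/4)x^4 + 2x^3 + 2x + 1
∇ f = x^3 - (3/2)x^2 + x - 1/4
([∇, D] + (Δ + ∇ + S_{-1}) + ∇) f = (1/4)x^4 + 3x^3 - (3/2)x^2 + 3x + 3/4
D f = x^3
(S_{-3} + ([∇, D] + (Δ + ∇ + S_{-1}) + ∇) + D) f = (41/2)x^4 + 4x^3 - (3/2)x^2 + 3x + 7/4


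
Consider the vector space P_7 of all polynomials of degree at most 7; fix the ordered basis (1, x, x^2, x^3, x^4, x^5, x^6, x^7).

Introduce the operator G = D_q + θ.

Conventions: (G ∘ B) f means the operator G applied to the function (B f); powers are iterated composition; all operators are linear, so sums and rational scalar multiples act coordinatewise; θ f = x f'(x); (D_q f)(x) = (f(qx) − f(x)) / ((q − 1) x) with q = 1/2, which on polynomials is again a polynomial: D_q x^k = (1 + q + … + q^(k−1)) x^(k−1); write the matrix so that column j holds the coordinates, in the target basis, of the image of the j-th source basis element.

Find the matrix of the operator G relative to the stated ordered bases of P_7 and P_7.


the matrix is [[0, 1, 0, 0, 0, 0, 0, 0]; [0, 1, 3/2, 0, 0, 0, 0, 0]; [0, 0, 2, 7/4, 0, 0, 0, 0]; [0, 0, 0, 3, 15/8, 0, 0, 0]; [0, 0, 0, 0, 4, 31/16, 0, 0]; [0, 0, 0, 0, 0, 5, 63/32, 0]; [0, 0, 0, 0, 0, 0, 6, 127/64]; [0, 0, 0, 0, 0, 0, 0, 7]] (rows listed top to bottom)

image of 1: 0
image of x: x + 1
image of x^2: 2x^2 + (3/2)x
image of x^3: 3x^3 + (7/4)x^2
image of x^4: 4x^4 + (15/8)x^3
image of x^5: 5x^5 + (31/16)x^4
image of x^6: 6x^6 + (63/32)x^5
image of x^7: 7x^7 + (127/64)x^6
each image's coordinates form column j of the matrix


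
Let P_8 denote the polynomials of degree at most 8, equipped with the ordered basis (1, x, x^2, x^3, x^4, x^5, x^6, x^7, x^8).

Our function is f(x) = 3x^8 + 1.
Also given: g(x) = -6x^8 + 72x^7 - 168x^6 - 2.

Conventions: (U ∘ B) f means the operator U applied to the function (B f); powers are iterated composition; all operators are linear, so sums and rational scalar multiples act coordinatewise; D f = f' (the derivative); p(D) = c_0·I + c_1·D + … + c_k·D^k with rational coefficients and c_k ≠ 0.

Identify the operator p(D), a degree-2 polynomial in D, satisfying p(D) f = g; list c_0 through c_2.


D^0 f = 3x^8 + 1
D^1 f = 24x^7
D^2 f = 168x^6
matching coefficients of g against c_0 f + c_1 Df + … from the top degree down determines the c_i
solution: c_0 = -2, c_1 = 3, c_2 = -1

c_0 = -2, c_1 = 3, c_2 = -1


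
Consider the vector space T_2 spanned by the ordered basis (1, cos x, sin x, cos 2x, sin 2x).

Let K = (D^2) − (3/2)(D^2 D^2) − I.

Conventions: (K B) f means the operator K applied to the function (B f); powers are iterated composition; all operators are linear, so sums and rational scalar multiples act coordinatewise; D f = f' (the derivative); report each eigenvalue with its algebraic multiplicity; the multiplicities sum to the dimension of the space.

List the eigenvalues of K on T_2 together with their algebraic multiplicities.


image of 1: -1
image of cos x: -(7/2)cos x
image of sin x: -(7/2)sin x
image of cos 2x: -29cos 2x
image of sin 2x: -29sin 2x
the matrix is diagonal; its diagonal is (-1, -7/2, -7/2, -29, -29)
for a triangular matrix the eigenvalues are the diagonal entries, with algebraic multiplicity their repetition count

λ = -29 (multiplicity 2), λ = -7/2 (multiplicity 2), λ = -1 (multiplicity 1)


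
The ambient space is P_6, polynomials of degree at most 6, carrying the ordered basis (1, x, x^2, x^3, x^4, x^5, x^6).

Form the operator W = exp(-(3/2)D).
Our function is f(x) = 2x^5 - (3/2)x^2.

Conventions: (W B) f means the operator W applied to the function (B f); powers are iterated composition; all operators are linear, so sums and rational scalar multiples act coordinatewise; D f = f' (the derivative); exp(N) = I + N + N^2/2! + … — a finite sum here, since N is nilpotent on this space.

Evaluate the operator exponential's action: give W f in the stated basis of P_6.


order-1 term: -15x^4 + (9/2)x
order-2 term: 45x^3 - 27/8
order-3 term: -(135/2)x^2
order-4 term: (405/8)x
order-5 term: -243/16
the series for exp(-(3/2)D) f terminates at order 5
exp(-(3/2)D) f = 2x^5 - 15x^4 + 45x^3 - 69x^2 + (441/8)x - 297/16

g(x) = 2x^5 - 15x^4 + 45x^3 - 69x^2 + (441/8)x - 297/16


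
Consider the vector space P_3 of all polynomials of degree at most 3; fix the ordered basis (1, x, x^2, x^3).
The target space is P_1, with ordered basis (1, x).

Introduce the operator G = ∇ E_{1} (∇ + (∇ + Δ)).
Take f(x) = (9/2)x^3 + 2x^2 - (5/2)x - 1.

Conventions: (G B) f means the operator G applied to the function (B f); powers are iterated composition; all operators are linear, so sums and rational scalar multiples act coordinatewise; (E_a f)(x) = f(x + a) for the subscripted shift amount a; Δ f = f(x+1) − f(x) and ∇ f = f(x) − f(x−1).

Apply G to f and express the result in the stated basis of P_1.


the image equals g(x) = 81x + 39

∇ f = (27/2)x^2 - (19/2)x
∇ f = (27/2)x^2 - (19/2)x
Δ f = (27/2)x^2 + (35/2)x + 4
(∇ + Δ) f = 27x^2 + 8x + 4
(∇ + (∇ + Δ)) f = (81/2)x^2 - (3/2)x + 4
E_{1} (∇ + (∇ + Δ)) f = (81/2)x^2 + (159/2)x + 43
∇ E_{1} (∇ + (∇ + Δ)) f = 81x + 39


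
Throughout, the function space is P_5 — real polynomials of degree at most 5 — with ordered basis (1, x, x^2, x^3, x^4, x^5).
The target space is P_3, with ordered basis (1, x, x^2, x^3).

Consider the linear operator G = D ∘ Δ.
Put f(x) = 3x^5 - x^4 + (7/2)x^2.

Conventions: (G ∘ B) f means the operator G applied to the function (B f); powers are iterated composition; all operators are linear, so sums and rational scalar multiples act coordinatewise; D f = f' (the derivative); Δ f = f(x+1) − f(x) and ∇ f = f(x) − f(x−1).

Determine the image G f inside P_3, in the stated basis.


the result is g(x) = 60x^3 + 78x^2 + 48x + 18

Δ f = 15x^4 + 26x^3 + 24x^2 + 18x + 11/2
D Δ f = 60x^3 + 78x^2 + 48x + 18


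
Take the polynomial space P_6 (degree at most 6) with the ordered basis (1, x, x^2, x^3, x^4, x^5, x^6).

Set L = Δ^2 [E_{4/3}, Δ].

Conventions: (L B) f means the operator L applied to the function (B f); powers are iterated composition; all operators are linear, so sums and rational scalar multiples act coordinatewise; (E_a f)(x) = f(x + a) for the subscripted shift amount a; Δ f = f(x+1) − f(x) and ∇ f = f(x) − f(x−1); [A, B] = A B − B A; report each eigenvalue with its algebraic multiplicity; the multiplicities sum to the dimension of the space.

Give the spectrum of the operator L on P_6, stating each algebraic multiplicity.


λ = 0 (multiplicity 7)

image of 1: 0
image of x: 0
image of x^2: 0
image of x^3: 0
image of x^4: 0
image of x^5: 0
image of x^6: 0
the matrix is upper triangular; its diagonal is (0, 0, 0, 0, 0, 0, 0)
for a triangular matrix the eigenvalues are the diagonal entries, with algebraic multiplicity their repetition count


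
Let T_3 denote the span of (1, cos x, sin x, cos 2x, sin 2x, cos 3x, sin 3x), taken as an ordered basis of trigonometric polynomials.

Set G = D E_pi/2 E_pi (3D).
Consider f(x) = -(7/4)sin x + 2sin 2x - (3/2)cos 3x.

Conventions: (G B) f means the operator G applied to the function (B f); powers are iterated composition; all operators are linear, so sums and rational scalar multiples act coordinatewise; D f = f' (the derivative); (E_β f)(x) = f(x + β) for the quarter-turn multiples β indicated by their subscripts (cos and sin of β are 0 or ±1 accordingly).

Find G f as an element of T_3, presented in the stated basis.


D f = -(7/4)cos x + 4cos 2x + (9/2)sin 3x
(3D) f = -(21/4)cos x + 12cos 2x + (27/2)sin 3x
E_pi (3D) f = (21/4)cos x + 12cos 2x - (27/2)sin 3x
E_pi/2 E_pi (3D) f = -(21/4)sin x - 12cos 2x + (27/2)cos 3x
D (E_pi/2 E_pi) (3D) f = -(21/4)cos x + 24sin 2x - (81/2)sin 3x

the image equals g(x) = -(21/4)cos x + 24sin 2x - (81/2)sin 3x


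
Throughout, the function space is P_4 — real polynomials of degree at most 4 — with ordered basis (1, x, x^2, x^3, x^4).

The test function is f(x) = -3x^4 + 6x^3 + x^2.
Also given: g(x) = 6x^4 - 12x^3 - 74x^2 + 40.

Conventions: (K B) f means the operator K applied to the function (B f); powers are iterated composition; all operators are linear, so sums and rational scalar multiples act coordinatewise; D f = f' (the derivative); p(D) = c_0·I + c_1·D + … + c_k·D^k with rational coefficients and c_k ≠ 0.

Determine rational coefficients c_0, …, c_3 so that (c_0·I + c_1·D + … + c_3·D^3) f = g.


p(D) = -2·I + 2·D^2 + D^3, i.e. c_0 = -2, c_1 = 0, c_2 = 2, c_3 = 1

D^0 f = -3x^4 + 6x^3 + x^2
D^1 f = -12x^3 + 18x^2 + 2x
D^2 f = -36x^2 + 36x + 2
D^3 f = -72x + 36
matching coefficients of g against c_0 f + c_1 Df + … from the top degree down determines the c_i
solution: c_0 = -2, c_1 = 0, c_2 = 2, c_3 = 1


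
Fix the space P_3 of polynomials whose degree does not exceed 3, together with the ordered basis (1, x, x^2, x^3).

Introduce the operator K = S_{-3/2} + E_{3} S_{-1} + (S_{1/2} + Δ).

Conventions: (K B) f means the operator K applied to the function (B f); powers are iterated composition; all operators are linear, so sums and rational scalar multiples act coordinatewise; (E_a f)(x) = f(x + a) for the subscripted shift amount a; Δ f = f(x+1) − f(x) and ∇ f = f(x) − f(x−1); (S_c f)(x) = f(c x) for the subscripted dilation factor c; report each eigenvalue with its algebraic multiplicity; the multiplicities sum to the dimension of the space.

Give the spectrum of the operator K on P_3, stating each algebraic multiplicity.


image of 1: 3
image of x: -2x - 2
image of x^2: (7/2)x^2 + 8x + 10
image of x^3: -(17/4)x^3 - 6x^2 - 24x - 26
the matrix is upper triangular; its diagonal is (3, -2, 7/2, -17/4)
for a triangular matrix the eigenvalues are the diagonal entries, with algebraic multiplicity their repetition count

λ = -17/4 (multiplicity 1), λ = -2 (multiplicity 1), λ = 3 (multiplicity 1), λ = 7/2 (multiplicity 1)


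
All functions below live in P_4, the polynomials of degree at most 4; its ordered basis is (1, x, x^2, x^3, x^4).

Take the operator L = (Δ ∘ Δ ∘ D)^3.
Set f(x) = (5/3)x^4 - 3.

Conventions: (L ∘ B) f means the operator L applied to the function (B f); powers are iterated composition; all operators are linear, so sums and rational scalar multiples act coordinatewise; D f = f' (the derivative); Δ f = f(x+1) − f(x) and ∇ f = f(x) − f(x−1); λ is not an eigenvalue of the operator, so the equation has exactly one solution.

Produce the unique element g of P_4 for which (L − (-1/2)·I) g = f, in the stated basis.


write g with unknown coordinates in the stated basis and equate coefficients in (L − (-1/2)·I) g = f
solving from the highest basis element down gives g = (10/3)x^4 - 6
check: L g = 0
so L g − (-1/2)·g = (5/3)x^4 - 3 = f ✓

the result is g(x) = (10/3)x^4 - 6


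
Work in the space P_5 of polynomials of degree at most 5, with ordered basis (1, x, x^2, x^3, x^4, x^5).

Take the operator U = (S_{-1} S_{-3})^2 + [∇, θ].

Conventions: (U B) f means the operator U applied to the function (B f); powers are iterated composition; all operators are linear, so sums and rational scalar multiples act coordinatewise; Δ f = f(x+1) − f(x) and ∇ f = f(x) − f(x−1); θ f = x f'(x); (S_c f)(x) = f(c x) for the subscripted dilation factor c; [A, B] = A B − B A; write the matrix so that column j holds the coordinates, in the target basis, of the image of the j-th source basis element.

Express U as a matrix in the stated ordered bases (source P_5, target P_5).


image of 1: 1
image of x: 9x + 1
image of x^2: 81x^2 + 2x - 2
image of x^3: 729x^3 + 3x^2 - 6x + 3
image of x^4: 6561x^4 + 4x^3 - 12x^2 + 12x - 4
image of x^5: 59049x^5 + 5x^4 - 20x^3 + 30x^2 - 20x + 5
each image's coordinates form column j of the matrix

the matrix is [[1, 1, -2, 3, -4, 5]; [0, 9, 2, -6, 12, -20]; [0, 0, 81, 3, -12, 30]; [0, 0, 0, 729, 4, -20]; [0, 0, 0, 0, 6561, 5]; [0, 0, 0, 0, 0, 59049]] (rows listed top to bottom)


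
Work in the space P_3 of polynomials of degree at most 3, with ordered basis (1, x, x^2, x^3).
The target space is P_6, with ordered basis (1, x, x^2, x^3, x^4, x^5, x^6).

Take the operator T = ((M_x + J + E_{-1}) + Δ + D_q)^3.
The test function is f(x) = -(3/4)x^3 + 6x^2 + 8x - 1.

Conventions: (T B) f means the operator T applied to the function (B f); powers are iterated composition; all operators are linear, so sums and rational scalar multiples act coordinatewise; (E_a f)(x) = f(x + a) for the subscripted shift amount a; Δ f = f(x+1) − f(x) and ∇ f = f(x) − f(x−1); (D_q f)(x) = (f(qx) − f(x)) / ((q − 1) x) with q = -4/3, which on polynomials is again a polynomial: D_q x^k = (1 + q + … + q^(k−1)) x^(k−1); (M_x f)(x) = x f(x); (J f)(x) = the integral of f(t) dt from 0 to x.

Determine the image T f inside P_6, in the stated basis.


M_x f = -(3/4)x^4 + 6x^3 + 8x^2 - x
J f = -(3/16)x^4 + 2x^3 + 4x^2 - x
E_{-1} f = -(3/4)x^3 + (33/4)x^2 - (25/4)x - 9/4
(M_x + J + E_{-1}) f = -(15/16)x^4 + (29/4)x^3 + (81/4)x^2 - (33/4)x - 9/4
Δ f = -(9/4)x^2 + (39/4)x + 53/4
D_q f = -(13/12)x^2 - 2x + 8
((M_x + J + E_{-1}) + Δ + D_q) f = -(15/16)x^4 + (29/4)x^3 + (203/12)x^2 - (1/2)x + 19
M_x ((M_x + J + E_{-1}) + Δ + D_q) f = -(15/16)x^5 + (29/4)x^4 + (203/12)x^3 - (1/2)x^2 + 19x
J ((M_x + J + E_{-1}) + Δ + D_q) f = -(3/16)x^5 + (29/16)x^4 + (203/36)x^3 - (1/4)x^2 + 19x
E_{-1} ((M_x + J + E_{-1}) + Δ + D_q) f = -(15/16)x^4 + 11x^3 - (251/24)x^2 - (53/6)x + 1355/48
(M_x + J + E_{-1}) ((M_x + J + E_{-1}) + Δ + D_q) f = -(9/8)x^5 + (65/8)x^4 + (302/9)x^3 - (269/24)x^2 + (175/6)x + 1355/48
Δ ((M_x + J + E_{-1}) + Δ + D_q) f = -(15/4)x^3 + (129/8)x^2 + (311/6)x + 1091/48
D_q ((M_x + J + E_{-1}) + Δ + D_q) f = (125/144)x^3 + (377/36)x^2 - (203/36)x - 1/2
((M_x + J + E_{-1}) + Δ + D_q) ((M_x + J + E_{-1}) + Δ + D_q) f = -(9/8)x^5 + (65/8)x^4 + (4417/144)x^3 + (277/18)x^2 + (2713/36)x + 1211/24
M_x ((M_x + J + E_{-1}) + Δ + D_q) ((M_x + J + E_{-1}) + Δ + D_q) f = -(9/8)x^6 + (65/8)x^5 + (4417/144)x^4 + (277/18)x^3 + (2713/36)x^2 + (1211/24)x
J ((M_x + J + E_{-1}) + Δ + D_q) ((M_x + J + E_{-1}) + Δ + D_q) f = -(3/16)x^6 + (13/8)x^5 + (4417/576)x^4 + (277/54)x^3 + (2713/72)x^2 + (1211/24)x
E_{-1} ((M_x + J + E_{-1}) + Δ + D_q) ((M_x + J + E_{-1}) + Δ + D_q) f = -(9/8)x^5 + (55/4)x^4 - (1883/144)x^3 - (2395/144)x^2 + (4727/48)x - 495/16
(M_x + J + E_{-1}) ((M_x + J + E_{-1}) + Δ + D_q) ((M_x + J + E_{-1}) + Δ + D_q) f = -(21/16)x^6 + (69/8)x^5 + (30005/576)x^4 + (3215/432)x^3 + (13883/144)x^2 + (9571/48)x - 495/16
Δ ((M_x + J + E_{-1}) + Δ + D_q) ((M_x + J + E_{-1}) + Δ + D_q) f = -(45/8)x^4 + (85/4)x^3 + (6217/48)x^2 + (21553/144)x + 18493/144
D_q ((M_x + J + E_{-1}) + Δ + D_q) ((M_x + J + E_{-1}) + Δ + D_q) f = -(181/72)x^4 - (1625/216)x^3 + (57421/1296)x^2 - (277/54)x + 2713/36
((M_x + J + E_{-1}) + Δ + D_q) ((M_x + J + E_{-1}) + Δ + D_q) ((M_x + J + E_{-1}) + Δ + D_q) f = -(21/16)x^6 + (69/8)x^5 + (2813/64)x^4 + (9145/432)x^3 + (350227/1296)x^2 + (74291/216)x + 12445/72

the image equals g(x) = -(21/16)x^6 + (69/8)x^5 + (2813/64)x^4 + (9145/432)x^3 + (350227/1296)x^2 + (74291/216)x + 12445/72


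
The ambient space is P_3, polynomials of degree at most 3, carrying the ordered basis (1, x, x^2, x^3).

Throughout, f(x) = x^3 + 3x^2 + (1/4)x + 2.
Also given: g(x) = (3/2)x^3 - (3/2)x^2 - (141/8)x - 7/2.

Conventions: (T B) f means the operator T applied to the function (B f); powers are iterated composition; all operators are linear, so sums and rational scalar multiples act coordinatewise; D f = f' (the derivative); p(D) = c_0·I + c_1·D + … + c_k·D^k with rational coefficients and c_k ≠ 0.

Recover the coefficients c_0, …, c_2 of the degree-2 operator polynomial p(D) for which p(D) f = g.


D^0 f = x^3 + 3x^2 + (1/4)x + 2
D^1 f = 3x^2 + 6x + 1/4
D^2 f = 6x + 6
matching coefficients of g against c_0 f + c_1 Df + … from the top degree down determines the c_i
solution: c_0 = 3/2, c_1 = -2, c_2 = -1

p(D) = (3/2)·I − 2·D − D^2, i.e. c_0 = 3/2, c_1 = -2, c_2 = -1


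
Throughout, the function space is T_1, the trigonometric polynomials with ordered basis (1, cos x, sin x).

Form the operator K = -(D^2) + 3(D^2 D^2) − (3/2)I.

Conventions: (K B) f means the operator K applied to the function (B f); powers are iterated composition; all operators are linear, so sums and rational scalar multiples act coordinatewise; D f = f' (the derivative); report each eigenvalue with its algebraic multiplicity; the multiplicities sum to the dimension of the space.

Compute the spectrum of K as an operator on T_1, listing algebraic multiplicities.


λ = -3/2 (multiplicity 1), λ = 5/2 (multiplicity 2)

image of 1: -3/2
image of cos x: (5/2)cos x
image of sin x: (5/2)sin x
the matrix is diagonal; its diagonal is (-3/2, 5/2, 5/2)
for a triangular matrix the eigenvalues are the diagonal entries, with algebraic multiplicity their repetition count


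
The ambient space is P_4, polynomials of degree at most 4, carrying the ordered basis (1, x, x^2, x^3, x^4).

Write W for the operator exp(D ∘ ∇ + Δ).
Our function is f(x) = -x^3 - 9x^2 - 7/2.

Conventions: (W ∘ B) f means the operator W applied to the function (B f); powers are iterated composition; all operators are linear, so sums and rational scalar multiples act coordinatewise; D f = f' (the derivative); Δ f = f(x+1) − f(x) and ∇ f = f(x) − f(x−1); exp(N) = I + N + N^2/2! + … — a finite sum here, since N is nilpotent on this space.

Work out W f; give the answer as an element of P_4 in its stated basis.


order-1 term: -3x^2 - 27x - 25
order-2 term: -3x - 18
order-3 term: -1
the series for exp(D ∘ ∇ + Δ) f terminates at order 3
exp(D ∘ ∇ + Δ) f = -x^3 - 12x^2 - 30x - 95/2

the image equals g(x) = -x^3 - 12x^2 - 30x - 95/2


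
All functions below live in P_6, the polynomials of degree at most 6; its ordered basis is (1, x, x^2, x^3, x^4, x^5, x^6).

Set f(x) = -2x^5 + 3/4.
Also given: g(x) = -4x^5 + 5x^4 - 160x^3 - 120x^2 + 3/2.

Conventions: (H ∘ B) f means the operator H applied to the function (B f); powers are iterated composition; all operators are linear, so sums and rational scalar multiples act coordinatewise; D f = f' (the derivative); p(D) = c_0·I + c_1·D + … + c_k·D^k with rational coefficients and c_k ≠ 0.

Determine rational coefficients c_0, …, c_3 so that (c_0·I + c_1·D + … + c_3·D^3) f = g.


p(D) = 2·I − (1/2)·D + 4·D^2 + D^3, i.e. c_0 = 2, c_1 = -1/2, c_2 = 4, c_3 = 1

D^0 f = -2x^5 + 3/4
D^1 f = -10x^4
D^2 f = -40x^3
D^3 f = -120x^2
matching coefficients of g against c_0 f + c_1 Df + … from the top degree down determines the c_i
solution: c_0 = 2, c_1 = -1/2, c_2 = 4, c_3 = 1


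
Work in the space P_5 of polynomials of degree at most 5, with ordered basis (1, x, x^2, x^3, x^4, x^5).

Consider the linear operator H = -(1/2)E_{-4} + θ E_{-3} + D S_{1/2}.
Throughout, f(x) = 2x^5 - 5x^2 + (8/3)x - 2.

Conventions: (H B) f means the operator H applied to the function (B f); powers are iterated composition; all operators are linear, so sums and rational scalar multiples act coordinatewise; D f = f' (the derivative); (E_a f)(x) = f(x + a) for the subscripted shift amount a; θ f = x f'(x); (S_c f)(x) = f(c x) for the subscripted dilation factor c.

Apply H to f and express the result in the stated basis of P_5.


the result is g(x) = 9x^5 - (1595/16)x^4 + 380x^3 - (895/2)x^2 - (2767/6)x + 3215/3

E_{-4} f = 2x^5 - 40x^4 + 320x^3 - 1285x^2 + (7808/3)x - 6422/3
(-(1/2)E_{-4}) f = -x^5 + 20x^4 - 160x^3 + (1285/2)x^2 - (3904/3)x + 3211/3
E_{-3} f = 2x^5 - 30x^4 + 180x^3 - 545x^2 + (2528/3)x - 541
θ E_{-3} f = 10x^5 - 120x^4 + 540x^3 - 1090x^2 + (2528/3)x
S_{1/2} f = (1/16)x^5 - (5/4)x^2 + (4/3)x - 2
D S_{1/2} f = (5/16)x^4 - (5/2)x + 4/3
(-(1/2)E_{-4} + θ E_{-3} + D S_{1/2}) f = 9x^5 - (1595/16)x^4 + 380x^3 - (895/2)x^2 - (2767/6)x + 3215/3


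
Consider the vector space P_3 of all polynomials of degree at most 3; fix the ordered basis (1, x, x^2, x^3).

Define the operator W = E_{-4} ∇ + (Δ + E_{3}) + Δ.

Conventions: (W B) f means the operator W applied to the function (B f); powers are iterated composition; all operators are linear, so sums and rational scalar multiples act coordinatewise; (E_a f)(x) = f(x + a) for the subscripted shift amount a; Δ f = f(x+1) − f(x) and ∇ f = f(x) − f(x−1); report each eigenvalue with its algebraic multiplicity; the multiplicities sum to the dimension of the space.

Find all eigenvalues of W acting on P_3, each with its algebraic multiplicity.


λ = 1 (multiplicity 4)

image of 1: 1
image of x: x + 6
image of x^2: x^2 + 12x + 2
image of x^3: x^3 + 18x^2 + 6x + 90
the matrix is upper triangular; its diagonal is (1, 1, 1, 1)
for a triangular matrix the eigenvalues are the diagonal entries, with algebraic multiplicity their repetition count


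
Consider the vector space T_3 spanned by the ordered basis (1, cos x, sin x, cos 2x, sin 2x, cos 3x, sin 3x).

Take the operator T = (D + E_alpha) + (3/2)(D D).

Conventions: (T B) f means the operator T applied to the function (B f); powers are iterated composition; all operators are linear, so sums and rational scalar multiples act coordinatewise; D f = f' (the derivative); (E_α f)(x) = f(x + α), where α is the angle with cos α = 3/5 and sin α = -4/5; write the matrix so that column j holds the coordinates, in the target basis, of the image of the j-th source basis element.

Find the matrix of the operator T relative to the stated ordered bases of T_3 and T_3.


the matrix is [[1, 0, 0, 0, 0, 0, 0]; [0, -9/10, 1/5, 0, 0, 0, 0]; [0, -1/5, -9/10, 0, 0, 0, 0]; [0, 0, 0, -157/25, 26/25, 0, 0]; [0, 0, 0, -26/25, -157/25, 0, 0]; [0, 0, 0, 0, 0, -3609/250, 331/125]; [0, 0, 0, 0, 0, -331/125, -3609/250]] (rows listed top to bottom)

image of 1: 1
image of cos x: -(9/10)cos x - (1/5)sin x
image of sin x: (1/5)cos x - (9/10)sin x
image of cos 2x: -(157/25)cos 2x - (26/25)sin 2x
image of sin 2x: (26/25)cos 2x - (157/25)sin 2x
image of cos 3x: -(3609/250)cos 3x - (331/125)sin 3x
image of sin 3x: (331/125)cos 3x - (3609/250)sin 3x
each image's coordinates form column j of the matrix


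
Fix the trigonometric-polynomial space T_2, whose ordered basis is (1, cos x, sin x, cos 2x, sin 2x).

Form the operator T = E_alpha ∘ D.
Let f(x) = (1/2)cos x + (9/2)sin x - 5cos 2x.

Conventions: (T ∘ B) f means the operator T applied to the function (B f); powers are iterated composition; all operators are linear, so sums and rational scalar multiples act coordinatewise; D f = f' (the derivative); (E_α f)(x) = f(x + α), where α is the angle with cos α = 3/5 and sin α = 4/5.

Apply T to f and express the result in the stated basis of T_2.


the image equals g(x) = (23/10)cos x - (39/10)sin x + (48/5)cos 2x - (14/5)sin 2x

D f = (9/2)cos x - (1/2)sin x + 10sin 2x
E_alpha D f = (23/10)cos x - (39/10)sin x + (48/5)cos 2x - (14/5)sin 2x


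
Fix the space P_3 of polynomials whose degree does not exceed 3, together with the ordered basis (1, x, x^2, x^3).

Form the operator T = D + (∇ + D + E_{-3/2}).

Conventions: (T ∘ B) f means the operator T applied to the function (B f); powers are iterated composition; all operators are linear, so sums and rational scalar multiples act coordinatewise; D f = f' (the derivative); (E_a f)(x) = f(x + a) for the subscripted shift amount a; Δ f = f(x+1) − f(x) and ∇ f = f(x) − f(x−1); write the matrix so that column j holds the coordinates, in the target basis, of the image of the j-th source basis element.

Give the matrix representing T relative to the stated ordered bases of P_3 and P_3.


image of 1: 1
image of x: x + 3/2
image of x^2: x^2 + 3x + 5/4
image of x^3: x^3 + (9/2)x^2 + (15/4)x - 19/8
each image's coordinates form column j of the matrix

the matrix is [[1, 3/2, 5/4, -19/8]; [0, 1, 3, 15/4]; [0, 0, 1, 9/2]; [0, 0, 0, 1]] (rows listed top to bottom)


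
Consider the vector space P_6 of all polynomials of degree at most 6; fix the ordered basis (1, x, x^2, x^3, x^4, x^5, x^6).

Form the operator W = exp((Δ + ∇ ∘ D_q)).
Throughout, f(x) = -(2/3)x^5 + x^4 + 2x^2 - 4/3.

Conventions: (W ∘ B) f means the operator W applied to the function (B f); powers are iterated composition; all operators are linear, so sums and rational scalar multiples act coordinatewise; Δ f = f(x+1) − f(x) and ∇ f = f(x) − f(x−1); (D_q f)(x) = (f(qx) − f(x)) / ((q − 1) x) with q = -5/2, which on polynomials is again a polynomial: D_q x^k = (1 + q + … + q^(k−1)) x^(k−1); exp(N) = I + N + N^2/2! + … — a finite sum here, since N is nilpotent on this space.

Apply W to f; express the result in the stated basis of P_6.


order-1 term: -(10/3)x^4 - (467/6)x^3 + (1907/24)x^2 - (303/8)x + 29/4
order-2 term: -(20/3)x^3 - (579/8)x^2 - (11233/24)x + 3955/32
order-3 term: -(20/3)x^2 - (2737/36)x - 19529/144
order-4 term: -(10/3)x - 2617/144
order-5 term: -2/3
the series for exp((Δ + ∇ ∘ D_q)) f terminates at order 5
exp((Δ + ∇ ∘ D_q)) f = -(2/3)x^5 - (7/3)x^4 - (169/2)x^3 + (29/12)x^2 - (10535/18)x - 2395/96

g(x) = -(2/3)x^5 - (7/3)x^4 - (169/2)x^3 + (29/12)x^2 - (10535/18)x - 2395/96


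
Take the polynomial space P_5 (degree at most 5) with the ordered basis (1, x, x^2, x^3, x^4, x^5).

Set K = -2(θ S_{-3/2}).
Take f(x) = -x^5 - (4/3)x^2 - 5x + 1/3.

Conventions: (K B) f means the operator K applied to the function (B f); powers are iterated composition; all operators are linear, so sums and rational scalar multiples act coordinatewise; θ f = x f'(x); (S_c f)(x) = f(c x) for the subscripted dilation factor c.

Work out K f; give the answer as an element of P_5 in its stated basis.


S_{-3/2} f = (243/32)x^5 - 3x^2 + (15/2)x + 1/3
θ S_{-3/2} f = (1215/32)x^5 - 6x^2 + (15/2)x
(-2(θ S_{-3/2})) f = -(1215/16)x^5 + 12x^2 - 15x

g(x) = -(1215/16)x^5 + 12x^2 - 15x


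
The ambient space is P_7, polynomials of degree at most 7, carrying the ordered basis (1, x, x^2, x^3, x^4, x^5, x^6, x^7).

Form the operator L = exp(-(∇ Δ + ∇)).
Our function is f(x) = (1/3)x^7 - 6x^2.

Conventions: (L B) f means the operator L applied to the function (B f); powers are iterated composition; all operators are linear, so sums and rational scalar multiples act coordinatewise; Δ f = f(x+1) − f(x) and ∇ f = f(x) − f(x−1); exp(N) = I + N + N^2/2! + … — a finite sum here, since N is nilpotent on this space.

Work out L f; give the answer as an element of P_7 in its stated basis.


the result is g(x) = (1/3)x^7 - (7/3)x^6 + (35/3)x^4 + (35/3)x^3 - 20x^2 - 9x - 3

order-1 term: -(7/3)x^6 - 7x^5 - (35/3)x^4 - (35/3)x^3 - 7x^2 + (29/3)x + 17/3
order-2 term: 7x^5 + 35x^4 + (245/3)x^3 + 105x^2 + (217/3)x + 15
order-3 term: -(35/3)x^4 - 70x^3 - 175x^2 - 210x - 301/3
order-4 term: (35/3)x^3 + 70x^2 + (455/3)x + 350/3
order-5 term: -7x^2 - 35x - 140/3
order-6 term: (7/3)x + 7
order-7 term: -1/3
the series for exp(-(∇ Δ + ∇)) f terminates at order 7
exp(-(∇ Δ + ∇)) f = (1/3)x^7 - (7/3)x^6 + (35/3)x^4 + (35/3)x^3 - 20x^2 - 9x - 3


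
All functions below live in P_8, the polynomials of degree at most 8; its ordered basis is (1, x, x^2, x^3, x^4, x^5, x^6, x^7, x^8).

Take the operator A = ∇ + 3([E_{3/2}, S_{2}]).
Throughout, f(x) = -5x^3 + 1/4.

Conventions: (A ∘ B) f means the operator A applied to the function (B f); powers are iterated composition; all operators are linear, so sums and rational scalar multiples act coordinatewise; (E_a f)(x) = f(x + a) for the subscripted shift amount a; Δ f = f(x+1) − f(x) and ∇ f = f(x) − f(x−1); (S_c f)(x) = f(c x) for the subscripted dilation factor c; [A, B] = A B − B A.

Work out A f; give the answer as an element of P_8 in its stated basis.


∇ f = -15x^2 + 15x - 5
S_{2} f = -40x^3 + 1/4
E_{3/2} S_{2} f = -40x^3 - 180x^2 - 270x - 539/4
E_{3/2} f = -5x^3 - (45/2)x^2 - (135/4)x - 133/8
S_{2} E_{3/2} f = -40x^3 - 90x^2 - (135/2)x - 133/8
[E_{3/2}, S_{2}] f = -90x^2 - (405/2)x - 945/8
(3([E_{3/2}, S_{2}])) f = -270x^2 - (1215/2)x - 2835/8
(∇ + 3([E_{3/2}, S_{2}])) f = -285x^2 - (1185/2)x - 2875/8

the result is g(x) = -285x^2 - (1185/2)x - 2875/8
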